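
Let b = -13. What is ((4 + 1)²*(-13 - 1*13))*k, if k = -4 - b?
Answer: -5850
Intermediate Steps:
k = 9 (k = -4 - 1*(-13) = -4 + 13 = 9)
((4 + 1)²*(-13 - 1*13))*k = ((4 + 1)²*(-13 - 1*13))*9 = (5²*(-13 - 13))*9 = (25*(-26))*9 = -650*9 = -5850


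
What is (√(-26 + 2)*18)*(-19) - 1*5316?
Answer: -5316 - 684*I*√6 ≈ -5316.0 - 1675.5*I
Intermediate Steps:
(√(-26 + 2)*18)*(-19) - 1*5316 = (√(-24)*18)*(-19) - 5316 = ((2*I*√6)*18)*(-19) - 5316 = (36*I*√6)*(-19) - 5316 = -684*I*√6 - 5316 = -5316 - 684*I*√6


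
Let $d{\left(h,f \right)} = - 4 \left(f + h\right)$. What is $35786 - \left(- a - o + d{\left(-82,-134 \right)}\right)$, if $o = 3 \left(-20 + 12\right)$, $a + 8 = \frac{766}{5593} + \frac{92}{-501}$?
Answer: $\frac{97764893980}{2802093} \approx 34890.0$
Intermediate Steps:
$d{\left(h,f \right)} = - 4 f - 4 h$
$a = - \frac{22547534}{2802093}$ ($a = -8 + \left(\frac{766}{5593} + \frac{92}{-501}\right) = -8 + \left(766 \cdot \frac{1}{5593} + 92 \left(- \frac{1}{501}\right)\right) = -8 + \left(\frac{766}{5593} - \frac{92}{501}\right) = -8 - \frac{130790}{2802093} = - \frac{22547534}{2802093} \approx -8.0467$)
$o = -24$ ($o = 3 \left(-8\right) = -24$)
$35786 - \left(- a - o + d{\left(-82,-134 \right)}\right) = 35786 - \left(\frac{89797766}{2802093} + 328 + 536\right) = 35786 - \frac{2510806118}{2802093} = \frac{97764893980}{2802093}$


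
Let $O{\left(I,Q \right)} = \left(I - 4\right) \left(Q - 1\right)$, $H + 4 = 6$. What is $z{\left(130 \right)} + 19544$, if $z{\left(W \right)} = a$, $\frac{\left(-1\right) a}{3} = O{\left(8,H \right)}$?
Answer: $19532$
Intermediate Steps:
$H = 2$ ($H = -4 + 6 = 2$)
$O{\left(I,Q \right)} = \left(-1 + Q\right) \left(-4 + I\right)$ ($O{\left(I,Q \right)} = \left(-4 + I\right) \left(-1 + Q\right) = \left(-1 + Q\right) \left(-4 + I\right)$)
$a = -12$ ($a = - 3 \left(4 - 8 - 8 + 8 \cdot 2\right) = - 3 \left(4 - 8 - 8 + 16\right) = \left(-3\right) 4 = -12$)
$z{\left(W \right)} = -12$
$z{\left(130 \right)} + 19544 = -12 + 19544 = 19532$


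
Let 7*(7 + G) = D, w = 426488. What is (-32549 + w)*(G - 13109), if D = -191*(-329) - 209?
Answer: -1642275414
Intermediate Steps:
D = 62630 (D = 62839 - 209 = 62630)
G = 62581/7 (G = -7 + (⅐)*62630 = -7 + 62630/7 = 62581/7 ≈ 8940.1)
(-32549 + w)*(G - 13109) = (-32549 + 426488)*(62581/7 - 13109) = 393939*(-29182/7) = -1642275414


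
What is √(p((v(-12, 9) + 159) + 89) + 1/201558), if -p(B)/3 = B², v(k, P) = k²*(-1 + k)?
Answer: I*√321435163784069034/201558 ≈ 2812.9*I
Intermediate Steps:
p(B) = -3*B²
√(p((v(-12, 9) + 159) + 89) + 1/201558) = √(-3*(((-12)²*(-1 - 12) + 159) + 89)² + 1/201558) = √(-3*((144*(-13) + 159) + 89)² + 1/201558) = √(-3*((-1872 + 159) + 89)² + 1/201558) = √(-3*(-1713 + 89)² + 1/201558) = √(-3*(-1624)² + 1/201558) = √(-3*2637376 + 1/201558) = √(-7912128 + 1/201558) = √(-1594752695423/201558) = I*√321435163784069034/201558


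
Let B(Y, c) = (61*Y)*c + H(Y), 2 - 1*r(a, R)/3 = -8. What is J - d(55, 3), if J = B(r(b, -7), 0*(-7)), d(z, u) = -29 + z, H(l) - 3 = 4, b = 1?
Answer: -19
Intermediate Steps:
r(a, R) = 30 (r(a, R) = 6 - 3*(-8) = 6 + 24 = 30)
H(l) = 7 (H(l) = 3 + 4 = 7)
B(Y, c) = 7 + 61*Y*c (B(Y, c) = (61*Y)*c + 7 = 61*Y*c + 7 = 7 + 61*Y*c)
J = 7 (J = 7 + 61*30*(0*(-7)) = 7 + 61*30*0 = 7 + 0 = 7)
J - d(55, 3) = 7 - (-29 + 55) = 7 - 1*26 = 7 - 26 = -19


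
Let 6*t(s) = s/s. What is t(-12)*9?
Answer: 3/2 ≈ 1.5000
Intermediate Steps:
t(s) = ⅙ (t(s) = (s/s)/6 = (⅙)*1 = ⅙)
t(-12)*9 = (⅙)*9 = 3/2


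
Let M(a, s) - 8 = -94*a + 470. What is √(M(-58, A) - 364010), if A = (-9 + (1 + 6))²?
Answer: 8*I*√5595 ≈ 598.4*I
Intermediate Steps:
A = 4 (A = (-9 + 7)² = (-2)² = 4)
M(a, s) = 478 - 94*a (M(a, s) = 8 + (-94*a + 470) = 8 + (470 - 94*a) = 478 - 94*a)
√(M(-58, A) - 364010) = √((478 - 94*(-58)) - 364010) = √((478 + 5452) - 364010) = √(5930 - 364010) = √(-358080) = 8*I*√5595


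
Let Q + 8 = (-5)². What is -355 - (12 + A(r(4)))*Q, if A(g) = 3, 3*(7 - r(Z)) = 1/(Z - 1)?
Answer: -610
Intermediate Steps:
r(Z) = 7 - 1/(3*(-1 + Z)) (r(Z) = 7 - 1/(3*(Z - 1)) = 7 - 1/(3*(-1 + Z)))
Q = 17 (Q = -8 + (-5)² = -8 + 25 = 17)
-355 - (12 + A(r(4)))*Q = -355 - (12 + 3)*17 = -355 - 15*17 = -355 - 1*255 = -355 - 255 = -610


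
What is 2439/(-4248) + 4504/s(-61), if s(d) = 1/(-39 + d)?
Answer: -212589071/472 ≈ -4.5040e+5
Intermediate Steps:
2439/(-4248) + 4504/s(-61) = 2439/(-4248) + 4504/(1/(-39 - 61)) = 2439*(-1/4248) + 4504/(1/(-100)) = -271/472 + 4504/(-1/100) = -271/472 + 4504*(-100) = -271/472 - 450400 = -212589071/472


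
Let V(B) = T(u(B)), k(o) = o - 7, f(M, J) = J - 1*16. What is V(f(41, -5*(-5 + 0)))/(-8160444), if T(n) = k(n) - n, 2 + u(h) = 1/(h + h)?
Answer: 7/8160444 ≈ 8.5780e-7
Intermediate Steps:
f(M, J) = -16 + J (f(M, J) = J - 16 = -16 + J)
k(o) = -7 + o
u(h) = -2 + 1/(2*h) (u(h) = -2 + 1/(h + h) = -2 + 1/(2*h))
T(n) = -7 (T(n) = (-7 + n) - n = -7)
V(B) = -7
V(f(41, -5*(-5 + 0)))/(-8160444) = -7/(-8160444) = -7*(-1/8160444) = 7/8160444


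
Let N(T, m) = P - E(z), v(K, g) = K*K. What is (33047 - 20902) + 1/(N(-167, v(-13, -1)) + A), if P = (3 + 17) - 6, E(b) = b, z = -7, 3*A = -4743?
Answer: 18946199/1560 ≈ 12145.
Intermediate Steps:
A = -1581 (A = (⅓)*(-4743) = -1581)
P = 14 (P = 20 - 6 = 14)
v(K, g) = K²
N(T, m) = 21 (N(T, m) = 14 - 1*(-7) = 14 + 7 = 21)
(33047 - 20902) + 1/(N(-167, v(-13, -1)) + A) = (33047 - 20902) + 1/(21 - 1581) = 12145 + 1/(-1560) = 12145 - 1/1560 = 18946199/1560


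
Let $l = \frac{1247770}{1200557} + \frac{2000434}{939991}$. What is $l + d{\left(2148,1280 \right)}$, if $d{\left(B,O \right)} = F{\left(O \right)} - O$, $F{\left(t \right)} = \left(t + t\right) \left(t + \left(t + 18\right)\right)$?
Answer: $\frac{7446382269001832608}{1128512774987} \approx 6.5984 \cdot 10^{6}$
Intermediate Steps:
$F{\left(t \right)} = 2 t \left(18 + 2 t\right)$ ($F{\left(t \right)} = 2 t \left(t + \left(18 + t\right)\right) = 2 t \left(18 + 2 t\right)$)
$l = \frac{3574527611808}{1128512774987}$ ($l = 1247770 \cdot \frac{1}{1200557} + 2000434 \cdot \frac{1}{939991} = \frac{1247770}{1200557} + \frac{2000434}{939991} = \frac{3574527611808}{1128512774987} \approx 3.1675$)
$d{\left(B,O \right)} = - O + 4 O \left(9 + O\right)$ ($d{\left(B,O \right)} = 4 O \left(9 + O\right) - O = - O + 4 O \left(9 + O\right)$)
$l + d{\left(2148,1280 \right)} = \frac{3574527611808}{1128512774987} + 1280 \left(35 + 4 \cdot 1280\right) = \frac{3574527611808}{1128512774987} + 1280 \left(35 + 5120\right) = \frac{3574527611808}{1128512774987} + 1280 \cdot 5155 = \frac{3574527611808}{1128512774987} + 6598400 = \frac{7446382269001832608}{1128512774987}$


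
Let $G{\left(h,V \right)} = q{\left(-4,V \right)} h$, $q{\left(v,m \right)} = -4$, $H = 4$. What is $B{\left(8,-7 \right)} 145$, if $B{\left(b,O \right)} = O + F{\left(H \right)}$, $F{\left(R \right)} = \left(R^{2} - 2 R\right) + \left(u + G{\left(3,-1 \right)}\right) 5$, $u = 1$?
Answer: $-7830$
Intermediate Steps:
$G{\left(h,V \right)} = - 4 h$
$F{\left(R \right)} = -55 + R^{2} - 2 R$ ($F{\left(R \right)} = \left(R^{2} - 2 R\right) + \left(1 - 12\right) 5 = \left(R^{2} - 2 R\right) - 55 = -55 + R^{2} - 2 R$)
$B{\left(b,O \right)} = -47 + O$ ($B{\left(b,O \right)} = O - \left(63 - 16\right) = O - 47 = -47 + O$)
$B{\left(8,-7 \right)} 145 = \left(-47 - 7\right) 145 = \left(-54\right) 145 = -7830$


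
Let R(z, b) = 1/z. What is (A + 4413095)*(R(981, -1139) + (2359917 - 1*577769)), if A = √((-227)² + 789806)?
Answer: 7715357452339955/981 + 1748287189*√841335/981 ≈ 7.8664e+12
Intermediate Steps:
A = √841335 (A = √(51529 + 789806) = √841335 ≈ 917.24)
(A + 4413095)*(R(981, -1139) + (2359917 - 1*577769)) = (√841335 + 4413095)*(1/981 + (2359917 - 1*577769)) = (4413095 + √841335)*(1/981 + (2359917 - 577769)) = (4413095 + √841335)*(1/981 + 1782148) = (4413095 + √841335)*(1748287189/981) = 7715357452339955/981 + 1748287189*√841335/981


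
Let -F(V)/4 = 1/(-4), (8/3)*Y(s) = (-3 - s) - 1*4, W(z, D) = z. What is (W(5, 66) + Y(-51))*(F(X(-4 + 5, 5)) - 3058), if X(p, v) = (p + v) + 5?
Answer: -131451/2 ≈ -65726.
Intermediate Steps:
X(p, v) = 5 + p + v
Y(s) = -21/8 - 3*s/8 (Y(s) = 3*((-3 - s) - 1*4)/8 = 3*((-3 - s) - 4)/8 = 3*(-7 - s)/8 = -21/8 - 3*s/8)
F(V) = 1 (F(V) = -4/(-4) = -4*(-1/4) = 1)
(W(5, 66) + Y(-51))*(F(X(-4 + 5, 5)) - 3058) = (5 + (-21/8 - 3/8*(-51)))*(1 - 3058) = (5 + (-21/8 + 153/8))*(-3057) = (5 + 33/2)*(-3057) = (43/2)*(-3057) = -131451/2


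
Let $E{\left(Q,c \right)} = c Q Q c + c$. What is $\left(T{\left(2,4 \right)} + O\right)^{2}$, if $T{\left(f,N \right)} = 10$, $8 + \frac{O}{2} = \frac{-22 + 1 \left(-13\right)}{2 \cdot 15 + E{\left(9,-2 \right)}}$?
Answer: $\frac{1190281}{30976} \approx 38.426$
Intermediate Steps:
$E{\left(Q,c \right)} = c + Q^{2} c^{2}$ ($E{\left(Q,c \right)} = Q c Q c + c = c Q^{2} c + c = Q^{2} c^{2} + c = c + Q^{2} c^{2}$)
$O = - \frac{2851}{176}$ ($O = -16 + 2 \frac{-22 + 1 \left(-13\right)}{2 \cdot 15 - 2 \left(1 - 2 \cdot 9^{2}\right)} = -16 + 2 \frac{-22 - 13}{30 - 2 \left(1 - 162\right)} = -16 + 2 \left(- \frac{35}{30 - 2 \left(1 - 162\right)}\right) = -16 + 2 \left(- \frac{35}{30 - -322}\right) = -16 + 2 \left(- \frac{35}{30 + 322}\right) = -16 + 2 \left(- \frac{35}{352}\right) = -16 - \frac{35}{176} = - \frac{2851}{176} \approx -16.199$)
$\left(T{\left(2,4 \right)} + O\right)^{2} = \left(10 - \frac{2851}{176}\right)^{2} = \left(- \frac{1091}{176}\right)^{2} = \frac{1190281}{30976}$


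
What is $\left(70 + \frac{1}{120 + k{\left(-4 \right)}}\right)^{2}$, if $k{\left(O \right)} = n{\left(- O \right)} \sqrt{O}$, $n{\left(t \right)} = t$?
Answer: $\frac{\left(126575 - i\right)^{2}}{3268864} \approx 4901.2 - 0.077443 i$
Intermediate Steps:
$k{\left(O \right)} = - O^{\frac{3}{2}}$ ($k{\left(O \right)} = - O \sqrt{O} = - O^{\frac{3}{2}}$)
$\left(70 + \frac{1}{120 + k{\left(-4 \right)}}\right)^{2} = \left(70 + \frac{1}{120 - \left(-4\right)^{\frac{3}{2}}}\right)^{2} = \left(70 + \frac{1}{120 - - 8 i}\right)^{2} = \left(70 + \frac{1}{120 + 8 i}\right)^{2} = \left(70 + \frac{120 - 8 i}{14464}\right)^{2}$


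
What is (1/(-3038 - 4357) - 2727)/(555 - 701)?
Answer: 10083083/539835 ≈ 18.678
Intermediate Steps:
(1/(-3038 - 4357) - 2727)/(555 - 701) = (1/(-7395) - 2727)/(-146) = (-1/7395 - 2727)*(-1/146) = -20166166/7395*(-1/146) = 10083083/539835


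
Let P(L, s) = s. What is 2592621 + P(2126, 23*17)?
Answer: 2593012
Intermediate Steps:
2592621 + P(2126, 23*17) = 2592621 + 23*17 = 2592621 + 391 = 2593012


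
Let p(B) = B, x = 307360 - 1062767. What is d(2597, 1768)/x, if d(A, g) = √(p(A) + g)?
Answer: -3*√485/755407 ≈ -8.7460e-5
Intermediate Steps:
x = -755407
d(A, g) = √(A + g)
d(2597, 1768)/x = √(2597 + 1768)/(-755407) = √4365*(-1/755407) = (3*√485)*(-1/755407) = -3*√485/755407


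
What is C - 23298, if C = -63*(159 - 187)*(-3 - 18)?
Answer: -60342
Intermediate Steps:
C = -37044 (C = -(-1764)*(-21) = -63*588 = -37044)
C - 23298 = -37044 - 23298 = -60342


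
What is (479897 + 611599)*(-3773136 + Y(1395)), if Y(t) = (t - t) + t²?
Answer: -1994284348056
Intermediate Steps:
Y(t) = t² (Y(t) = 0 + t² = t²)
(479897 + 611599)*(-3773136 + Y(1395)) = (479897 + 611599)*(-3773136 + 1395²) = 1091496*(-3773136 + 1946025) = 1091496*(-1827111) = -1994284348056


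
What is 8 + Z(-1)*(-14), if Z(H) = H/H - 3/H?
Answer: -48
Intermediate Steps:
Z(H) = 1 - 3/H
8 + Z(-1)*(-14) = 8 + ((-3 - 1)/(-1))*(-14) = 8 - 1*(-4)*(-14) = 8 + 4*(-14) = 8 - 56 = -48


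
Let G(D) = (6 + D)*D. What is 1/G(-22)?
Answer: 1/352 ≈ 0.0028409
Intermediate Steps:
G(D) = D*(6 + D)
1/G(-22) = 1/(-22*(6 - 22)) = 1/(-22*(-16)) = 1/352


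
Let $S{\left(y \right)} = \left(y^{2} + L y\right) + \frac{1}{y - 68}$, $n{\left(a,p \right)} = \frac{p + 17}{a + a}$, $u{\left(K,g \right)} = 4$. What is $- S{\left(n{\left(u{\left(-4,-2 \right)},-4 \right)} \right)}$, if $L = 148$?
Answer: $- \frac{8262379}{33984} \approx -243.13$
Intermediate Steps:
$n{\left(a,p \right)} = \frac{17 + p}{2 a}$
$S{\left(y \right)} = y^{2} + \frac{1}{-68 + y} + 148 y$ ($S{\left(y \right)} = \left(y^{2} + 148 y\right) + \frac{1}{y - 68} = \left(y^{2} + 148 y\right) + \frac{1}{-68 + y} = y^{2} + \frac{1}{-68 + y} + 148 y$)
$- S{\left(n{\left(u{\left(-4,-2 \right)},-4 \right)} \right)} = - \frac{1 + \left(\frac{17 - 4}{2 \cdot 4}\right)^{3} - 10064 \frac{17 - 4}{2 \cdot 4} + 80 \left(\frac{17 - 4}{2 \cdot 4}\right)^{2}}{-68 + \frac{17 - 4}{2 \cdot 4}} = - \frac{1 + \left(\frac{1}{2} \cdot \frac{1}{4} \cdot 13\right)^{3} - 10064 \cdot \frac{1}{2} \cdot \frac{1}{4} \cdot 13 + 80 \left(\frac{1}{2} \cdot \frac{1}{4} \cdot 13\right)^{2}}{-68 + \frac{1}{2} \cdot \frac{1}{4} \cdot 13} = - \frac{1 + \left(\frac{13}{8}\right)^{3} - 16354 + 80 \left(\frac{13}{8}\right)^{2}}{-68 + \frac{13}{8}} = - \frac{1 + \frac{2197}{512} - 16354 + 80 \cdot \frac{169}{64}}{- \frac{531}{8}} = - \frac{\left(-8\right) \left(1 + \frac{2197}{512} - 16354 + \frac{845}{4}\right)}{531} = - \frac{\left(-8\right) \left(-8262379\right)}{531 \cdot 512} = \left(-1\right) \frac{8262379}{33984} = - \frac{8262379}{33984}$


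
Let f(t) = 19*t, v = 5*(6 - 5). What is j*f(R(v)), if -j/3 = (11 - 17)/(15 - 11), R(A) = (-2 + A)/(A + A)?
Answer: 513/20 ≈ 25.650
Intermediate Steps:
v = 5 (v = 5*1 = 5)
R(A) = (-2 + A)/(2*A) (R(A) = (-2 + A)/((2*A)) = (-2 + A)*(1/(2*A)) = (-2 + A)/(2*A))
j = 9/2 (j = -3*(11 - 17)/(15 - 11) = -(-18)/4 = -3*(-3/2) = 9/2 ≈ 4.5000)
j*f(R(v)) = 9*(19*((1/2)*(-2 + 5)/5))/2 = 9*(19*((1/2)*(1/5)*3))/2 = 9*(19*(3/10))/2 = (9/2)*(57/10) = 513/20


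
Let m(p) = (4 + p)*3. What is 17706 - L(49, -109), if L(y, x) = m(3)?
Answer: 17685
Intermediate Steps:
m(p) = 12 + 3*p
L(y, x) = 21 (L(y, x) = 12 + 3*3 = 12 + 9 = 21)
17706 - L(49, -109) = 17706 - 1*21 = 17706 - 21 = 17685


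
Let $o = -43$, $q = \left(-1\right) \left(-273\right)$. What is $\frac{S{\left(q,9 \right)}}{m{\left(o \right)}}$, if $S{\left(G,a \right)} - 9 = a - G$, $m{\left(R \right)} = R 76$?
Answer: $\frac{255}{3268} \approx 0.078029$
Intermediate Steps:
$q = 273$
$m{\left(R \right)} = 76 R$
$S{\left(G,a \right)} = 9 + a - G$ ($S{\left(G,a \right)} = 9 - \left(G - a\right) = 9 + a - G$)
$\frac{S{\left(q,9 \right)}}{m{\left(o \right)}} = \frac{9 + 9 - 273}{76 \left(-43\right)} = \frac{9 + 9 - 273}{-3268} = \left(-255\right) \left(- \frac{1}{3268}\right) = \frac{255}{3268}$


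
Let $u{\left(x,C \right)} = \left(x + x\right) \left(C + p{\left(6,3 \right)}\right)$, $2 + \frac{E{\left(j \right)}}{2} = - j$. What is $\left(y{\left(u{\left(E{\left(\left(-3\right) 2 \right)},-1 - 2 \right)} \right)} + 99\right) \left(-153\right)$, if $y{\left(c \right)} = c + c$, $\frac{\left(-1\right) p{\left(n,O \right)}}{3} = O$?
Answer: $43605$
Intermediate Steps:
$p{\left(n,O \right)} = - 3 O$
$E{\left(j \right)} = -4 - 2 j$ ($E{\left(j \right)} = -4 + 2 \left(- j\right) = -4 - 2 j$)
$u{\left(x,C \right)} = 2 x \left(-9 + C\right)$ ($u{\left(x,C \right)} = \left(x + x\right) \left(C - 9\right) = 2 x \left(C - 9\right) = 2 x \left(-9 + C\right)$)
$y{\left(c \right)} = 2 c$
$\left(y{\left(u{\left(E{\left(\left(-3\right) 2 \right)},-1 - 2 \right)} \right)} + 99\right) \left(-153\right) = \left(2 \cdot 2 \left(-4 - 2 \left(\left(-3\right) 2\right)\right) \left(-9 - 3\right) + 99\right) \left(-153\right) = \left(2 \cdot 2 \left(-4 - -12\right) \left(-9 - 3\right) + 99\right) \left(-153\right) = \left(2 \cdot 2 \left(-4 + 12\right) \left(-12\right) + 99\right) \left(-153\right) = \left(2 \cdot 2 \cdot 8 \left(-12\right) + 99\right) \left(-153\right) = \left(2 \left(-192\right) + 99\right) \left(-153\right) = \left(-384 + 99\right) \left(-153\right) = \left(-285\right) \left(-153\right) = 43605$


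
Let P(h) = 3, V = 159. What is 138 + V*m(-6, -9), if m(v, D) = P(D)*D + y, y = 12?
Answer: -2247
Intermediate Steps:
m(v, D) = 12 + 3*D (m(v, D) = 3*D + 12 = 12 + 3*D)
138 + V*m(-6, -9) = 138 + 159*(12 + 3*(-9)) = 138 + 159*(12 - 27) = 138 + 159*(-15) = 138 - 2385 = -2247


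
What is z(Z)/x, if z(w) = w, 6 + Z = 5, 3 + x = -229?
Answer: 1/232 ≈ 0.0043103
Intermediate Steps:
x = -232 (x = -3 - 229 = -232)
Z = -1 (Z = -6 + 5 = -1)
z(Z)/x = -1/(-232) = -1*(-1/232) = 1/232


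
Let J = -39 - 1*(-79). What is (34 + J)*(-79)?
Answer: -5846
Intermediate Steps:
J = 40 (J = -39 + 79 = 40)
(34 + J)*(-79) = (34 + 40)*(-79) = 74*(-79) = -5846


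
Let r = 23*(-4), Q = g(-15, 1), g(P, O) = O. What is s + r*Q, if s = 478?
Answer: 386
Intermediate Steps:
Q = 1
r = -92
s + r*Q = 478 - 92*1 = 478 - 92 = 386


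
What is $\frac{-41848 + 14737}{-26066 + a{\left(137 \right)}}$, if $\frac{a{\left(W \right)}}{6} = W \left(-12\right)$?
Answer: $\frac{27111}{35930} \approx 0.75455$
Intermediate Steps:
$a{\left(W \right)} = - 72 W$ ($a{\left(W \right)} = 6 W \left(-12\right) = 6 \left(- 12 W\right) = - 72 W$)
$\frac{-41848 + 14737}{-26066 + a{\left(137 \right)}} = \frac{-41848 + 14737}{-26066 - 9864} = - \frac{27111}{-26066 - 9864} = - \frac{27111}{-35930} = \left(-27111\right) \left(- \frac{1}{35930}\right) = \frac{27111}{35930}$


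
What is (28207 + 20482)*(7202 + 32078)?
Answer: 1912503920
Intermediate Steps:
(28207 + 20482)*(7202 + 32078) = 48689*39280 = 1912503920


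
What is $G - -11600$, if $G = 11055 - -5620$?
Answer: $28275$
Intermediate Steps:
$G = 16675$ ($G = 11055 + 5620 = 16675$)
$G - -11600 = 16675 - -11600 = 16675 + 11600 = 28275$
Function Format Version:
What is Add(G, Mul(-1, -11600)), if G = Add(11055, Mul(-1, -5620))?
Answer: 28275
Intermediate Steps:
G = 16675 (G = Add(11055, 5620) = 16675)
Add(G, Mul(-1, -11600)) = Add(16675, Mul(-1, -11600)) = Add(16675, 11600) = 28275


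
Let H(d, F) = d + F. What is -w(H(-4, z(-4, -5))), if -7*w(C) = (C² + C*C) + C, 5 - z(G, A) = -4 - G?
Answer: 3/7 ≈ 0.42857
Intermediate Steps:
z(G, A) = 9 + G (z(G, A) = 5 - (-4 - G) = 5 + (4 + G) = 9 + G)
H(d, F) = F + d
w(C) = -2*C²/7 - C/7 (w(C) = -((C² + C*C) + C)/7 = -((C² + C²) + C)/7 = -(2*C² + C)/7 = -(C + 2*C²)/7 = -2*C²/7 - C/7)
-w(H(-4, z(-4, -5))) = -(-1)*((9 - 4) - 4)*(1 + 2*((9 - 4) - 4))/7 = -(-1)*(5 - 4)*(1 + 2*(5 - 4))/7 = -(-1)*(1 + 2*1)/7 = -(-1)*(1 + 2)/7 = -(-1)*3/7 = -1*(-3/7) = 3/7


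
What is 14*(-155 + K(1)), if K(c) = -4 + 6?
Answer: -2142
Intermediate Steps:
K(c) = 2
14*(-155 + K(1)) = 14*(-155 + 2) = 14*(-153) = -2142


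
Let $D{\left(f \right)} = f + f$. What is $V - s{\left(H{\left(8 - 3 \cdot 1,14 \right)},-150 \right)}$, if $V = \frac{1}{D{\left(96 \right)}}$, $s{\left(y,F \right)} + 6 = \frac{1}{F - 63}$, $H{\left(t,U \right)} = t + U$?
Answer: $\frac{27309}{4544} \approx 6.0099$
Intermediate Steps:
$D{\left(f \right)} = 2 f$
$H{\left(t,U \right)} = U + t$
$s{\left(y,F \right)} = -6 + \frac{1}{-63 + F}$ ($s{\left(y,F \right)} = -6 + \frac{1}{F - 63} = -6 + \frac{1}{-63 + F}$)
$V = \frac{1}{192}$ ($V = \frac{1}{2 \cdot 96} = \frac{1}{192} \approx 0.0052083$)
$V - s{\left(H{\left(8 - 3 \cdot 1,14 \right)},-150 \right)} = \frac{1}{192} - \frac{379 - -900}{-63 - 150} = \frac{1}{192} - \frac{379 + 900}{-213} = \frac{1}{192} - \left(- \frac{1}{213}\right) 1279 = \frac{1}{192} - - \frac{1279}{213} = \frac{1}{192} + \frac{1279}{213} = \frac{27309}{4544}$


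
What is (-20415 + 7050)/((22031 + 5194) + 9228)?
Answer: -4455/12151 ≈ -0.36664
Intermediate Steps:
(-20415 + 7050)/((22031 + 5194) + 9228) = -13365/(27225 + 9228) = -13365/36453 = -13365*1/36453 = -4455/12151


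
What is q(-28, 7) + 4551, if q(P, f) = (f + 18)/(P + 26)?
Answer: 9077/2 ≈ 4538.5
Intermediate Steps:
q(P, f) = (18 + f)/(26 + P)
q(-28, 7) + 4551 = (18 + 7)/(26 - 28) + 4551 = 25/(-2) + 4551 = -½*25 + 4551 = -25/2 + 4551 = 9077/2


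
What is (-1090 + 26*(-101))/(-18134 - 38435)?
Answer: 3716/56569 ≈ 0.065690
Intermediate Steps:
(-1090 + 26*(-101))/(-18134 - 38435) = (-1090 - 2626)/(-56569) = -3716*(-1/56569) = 3716/56569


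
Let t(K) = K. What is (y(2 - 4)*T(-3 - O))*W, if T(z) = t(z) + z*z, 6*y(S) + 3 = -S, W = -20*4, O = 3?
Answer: 400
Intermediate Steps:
W = -80
y(S) = -½ - S/6 (y(S) = -½ + (-S)/6 = -½ - S/6)
T(z) = z + z² (T(z) = z + z*z = z + z²)
(y(2 - 4)*T(-3 - O))*W = ((-½ - (2 - 4)/6)*((-3 - 1*3)*(1 + (-3 - 1*3))))*(-80) = ((-½ - ⅙*(-2))*((-3 - 3)*(1 + (-3 - 3))))*(-80) = ((-½ + ⅓)*(-6*(1 - 6)))*(-80) = -(-1)*(-5)*(-80) = -⅙*30*(-80) = -5*(-80) = 400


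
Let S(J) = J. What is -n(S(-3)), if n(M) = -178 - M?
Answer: 175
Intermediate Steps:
-n(S(-3)) = -(-178 - 1*(-3)) = -(-178 + 3) = -1*(-175) = 175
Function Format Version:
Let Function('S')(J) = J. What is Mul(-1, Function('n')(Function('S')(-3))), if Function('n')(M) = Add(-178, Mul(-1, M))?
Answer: 175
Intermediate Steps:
Mul(-1, Function('n')(Function('S')(-3))) = Mul(-1, Add(-178, Mul(-1, -3))) = Mul(-1, Add(-178, 3)) = Mul(-1, -175) = 175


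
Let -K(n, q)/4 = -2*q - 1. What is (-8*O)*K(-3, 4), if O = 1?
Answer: -288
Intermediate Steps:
K(n, q) = 4 + 8*q (K(n, q) = -4*(-2*q - 1) = -4*(-1 - 2*q) = 4 + 8*q)
(-8*O)*K(-3, 4) = (-8*1)*(4 + 8*4) = -8*(4 + 32) = -8*36 = -288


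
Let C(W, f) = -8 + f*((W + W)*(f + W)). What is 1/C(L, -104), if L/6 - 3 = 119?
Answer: -1/95616776 ≈ -1.0458e-8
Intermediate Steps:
L = 732 (L = 18 + 6*119 = 18 + 714 = 732)
C(W, f) = -8 + 2*W*f*(W + f) (C(W, f) = -8 + f*((2*W)*(W + f)) = -8 + f*(2*W*(W + f)) = -8 + 2*W*f*(W + f))
1/C(L, -104) = 1/(-8 + 2*732*(-104)**2 + 2*(-104)*732**2) = 1/(-8 + 2*732*10816 + 2*(-104)*535824) = 1/(-8 + 15834624 - 111451392) = 1/(-95616776) = -1/95616776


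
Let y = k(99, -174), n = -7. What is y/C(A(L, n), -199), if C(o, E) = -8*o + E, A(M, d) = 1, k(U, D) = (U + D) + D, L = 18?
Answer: 83/69 ≈ 1.2029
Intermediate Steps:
k(U, D) = U + 2*D (k(U, D) = (D + U) + D = U + 2*D)
C(o, E) = E - 8*o
y = -249 (y = 99 + 2*(-174) = 99 - 348 = -249)
y/C(A(L, n), -199) = -249/(-199 - 8*1) = -249/(-199 - 8) = -249/(-207) = -249*(-1/207) = 83/69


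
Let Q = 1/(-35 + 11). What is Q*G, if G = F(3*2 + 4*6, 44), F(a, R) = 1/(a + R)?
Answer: -1/1776 ≈ -0.00056306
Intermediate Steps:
F(a, R) = 1/(R + a)
G = 1/74 (G = 1/(44 + (3*2 + 4*6)) = 1/(44 + (6 + 24)) = 1/(44 + 30) = 1/74 ≈ 0.013514)
Q = -1/24 (Q = 1/(-24) = -1/24 ≈ -0.041667)
Q*G = -1/24*1/74 = -1/1776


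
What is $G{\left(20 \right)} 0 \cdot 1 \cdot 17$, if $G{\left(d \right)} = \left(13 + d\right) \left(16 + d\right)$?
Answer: $0$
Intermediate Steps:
$G{\left(20 \right)} 0 \cdot 1 \cdot 17 = \left(208 + 20^{2} + 29 \cdot 20\right) 0 \cdot 1 \cdot 17 = \left(208 + 400 + 580\right) 0 \cdot 17 = 1188 \cdot 0 = 0$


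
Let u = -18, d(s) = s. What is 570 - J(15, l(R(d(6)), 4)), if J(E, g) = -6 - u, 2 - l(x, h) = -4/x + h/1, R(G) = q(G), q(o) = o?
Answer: 558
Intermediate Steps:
R(G) = G
l(x, h) = 2 - h + 4/x (l(x, h) = 2 - (-4/x + h/1) = 2 - (-4/x + h*1) = 2 - (-4/x + h) = 2 - (h - 4/x) = 2 + (-h + 4/x) = 2 - h + 4/x)
J(E, g) = 12 (J(E, g) = -6 - 1*(-18) = -6 + 18 = 12)
570 - J(15, l(R(d(6)), 4)) = 570 - 1*12 = 570 - 12 = 558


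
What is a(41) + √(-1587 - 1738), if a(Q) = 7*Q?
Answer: 287 + 5*I*√133 ≈ 287.0 + 57.663*I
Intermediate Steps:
a(41) + √(-1587 - 1738) = 7*41 + √(-1587 - 1738) = 287 + √(-3325) = 287 + 5*I*√133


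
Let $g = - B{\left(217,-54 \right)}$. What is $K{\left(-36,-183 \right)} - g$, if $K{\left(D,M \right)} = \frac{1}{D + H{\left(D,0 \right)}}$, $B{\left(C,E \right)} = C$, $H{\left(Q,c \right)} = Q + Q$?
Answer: $\frac{23435}{108} \approx 216.99$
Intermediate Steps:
$H{\left(Q,c \right)} = 2 Q$
$g = -217$ ($g = \left(-1\right) 217 = -217$)
$K{\left(D,M \right)} = \frac{1}{3 D}$ ($K{\left(D,M \right)} = \frac{1}{D + 2 D} = \frac{1}{3 D}$)
$K{\left(-36,-183 \right)} - g = \frac{1}{3 \left(-36\right)} - -217 = \frac{1}{3} \left(- \frac{1}{36}\right) + 217 = - \frac{1}{108} + 217 = \frac{23435}{108}$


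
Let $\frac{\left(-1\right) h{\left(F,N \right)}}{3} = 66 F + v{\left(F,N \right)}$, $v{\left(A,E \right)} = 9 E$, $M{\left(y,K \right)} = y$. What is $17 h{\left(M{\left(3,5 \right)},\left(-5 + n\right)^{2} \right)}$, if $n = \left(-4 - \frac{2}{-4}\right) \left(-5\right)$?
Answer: $- \frac{327267}{4} \approx -81817.0$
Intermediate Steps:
$n = \frac{35}{2}$ ($n = \left(-4 - - \frac{1}{2}\right) \left(-5\right) = \left(-4 + \frac{1}{2}\right) \left(-5\right) = \left(- \frac{7}{2}\right) \left(-5\right) = \frac{35}{2} \approx 17.5$)
$h{\left(F,N \right)} = - 198 F - 27 N$ ($h{\left(F,N \right)} = - 3 \left(66 F + 9 N\right) = - 3 \left(9 N + 66 F\right) = - 198 F - 27 N$)
$17 h{\left(M{\left(3,5 \right)},\left(-5 + n\right)^{2} \right)} = 17 \left(\left(-198\right) 3 - 27 \left(-5 + \frac{35}{2}\right)^{2}\right) = 17 \left(-594 - 27 \left(\frac{25}{2}\right)^{2}\right) = 17 \left(-594 - \frac{16875}{4}\right) = 17 \left(- \frac{19251}{4}\right) = - \frac{327267}{4}$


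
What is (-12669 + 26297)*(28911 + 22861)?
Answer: 705548816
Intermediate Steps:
(-12669 + 26297)*(28911 + 22861) = 13628*51772 = 705548816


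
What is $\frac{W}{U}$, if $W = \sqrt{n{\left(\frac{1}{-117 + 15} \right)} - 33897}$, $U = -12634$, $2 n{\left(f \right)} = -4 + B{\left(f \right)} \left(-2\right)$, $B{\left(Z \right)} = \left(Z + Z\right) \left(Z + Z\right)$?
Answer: $- \frac{5 i \sqrt{881713}}{322167} \approx - 0.014573 i$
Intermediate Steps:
$B{\left(Z \right)} = 4 Z^{2}$ ($B{\left(Z \right)} = 2 Z 2 Z = 4 Z^{2}$)
$n{\left(f \right)} = -2 - 4 f^{2}$ ($n{\left(f \right)} = \frac{-4 + 4 f^{2} \left(-2\right)}{2} = \frac{-4 - 8 f^{2}}{2} = -2 - 4 f^{2}$)
$W = \frac{10 i \sqrt{881713}}{51}$ ($W = \sqrt{\left(-2 - 4 \left(\frac{1}{-117 + 15}\right)^{2}\right) - 33897} = \sqrt{\left(-2 - 4 \left(\frac{1}{-102}\right)^{2}\right) - 33897} = \sqrt{\left(-2 - 4 \left(- \frac{1}{102}\right)^{2}\right) - 33897} = \sqrt{\left(-2 - \frac{1}{2601}\right) - 33897} = \sqrt{- \frac{5203}{2601} - 33897} = \sqrt{- \frac{88171300}{2601}} = \frac{10 i \sqrt{881713}}{51} \approx 184.12 i$)
$\frac{W}{U} = \frac{\frac{10}{51} i \sqrt{881713}}{-12634} = \frac{10 i \sqrt{881713}}{51} \left(- \frac{1}{12634}\right) = - \frac{5 i \sqrt{881713}}{322167}$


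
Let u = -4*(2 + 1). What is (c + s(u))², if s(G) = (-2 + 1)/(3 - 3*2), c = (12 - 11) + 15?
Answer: 2401/9 ≈ 266.78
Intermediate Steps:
u = -12 (u = -4*3 = -12)
c = 16 (c = 1 + 15 = 16)
s(G) = ⅓ (s(G) = -1/(3 - 6) = -1/(-3) = -1*(-⅓) = ⅓)
(c + s(u))² = (16 + ⅓)² = (49/3)² = 2401/9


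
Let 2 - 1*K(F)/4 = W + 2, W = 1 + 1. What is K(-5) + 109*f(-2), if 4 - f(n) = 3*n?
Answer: 1082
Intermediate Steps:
W = 2
K(F) = -8 (K(F) = 8 - 4*(2 + 2) = 8 - 4*4 = 8 - 16 = -8)
f(n) = 4 - 3*n
K(-5) + 109*f(-2) = -8 + 109*(4 - 3*(-2)) = -8 + 109*(4 + 6) = -8 + 109*10 = -8 + 1090 = 1082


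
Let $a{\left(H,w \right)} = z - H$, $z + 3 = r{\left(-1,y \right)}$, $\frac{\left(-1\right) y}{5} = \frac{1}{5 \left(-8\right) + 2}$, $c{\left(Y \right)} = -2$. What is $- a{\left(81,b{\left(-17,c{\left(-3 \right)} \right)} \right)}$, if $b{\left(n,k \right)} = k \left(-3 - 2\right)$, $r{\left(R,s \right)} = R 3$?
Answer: $87$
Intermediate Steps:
$y = \frac{5}{38}$ ($y = - \frac{5}{5 \left(-8\right) + 2} = - \frac{5}{-40 + 2} = - \frac{5}{-38} = \left(-5\right) \left(- \frac{1}{38}\right) = \frac{5}{38} \approx 0.13158$)
$r{\left(R,s \right)} = 3 R$
$z = -6$ ($z = -3 + 3 \left(-1\right) = -3 - 3 = -6$)
$b{\left(n,k \right)} = - 5 k$ ($b{\left(n,k \right)} = k \left(-5\right) = - 5 k$)
$a{\left(H,w \right)} = -6 - H$
$- a{\left(81,b{\left(-17,c{\left(-3 \right)} \right)} \right)} = - (-6 - 81) = \left(-1\right) \left(-87\right) = 87$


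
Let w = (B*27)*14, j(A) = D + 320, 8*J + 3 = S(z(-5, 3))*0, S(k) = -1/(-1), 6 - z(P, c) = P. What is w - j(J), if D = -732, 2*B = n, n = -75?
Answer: -13763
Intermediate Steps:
z(P, c) = 6 - P
B = -75/2 (B = (1/2)*(-75) = -75/2 ≈ -37.500)
S(k) = 1 (S(k) = -1*(-1) = 1)
J = -3/8 (J = -3/8 + (1*0)/8 = -3/8 + (1/8)*0 = -3/8 + 0 = -3/8 ≈ -0.37500)
j(A) = -412 (j(A) = -732 + 320 = -412)
w = -14175 (w = -75/2*27*14 = -2025/2*14 = -14175)
w - j(J) = -14175 - 1*(-412) = -14175 + 412 = -13763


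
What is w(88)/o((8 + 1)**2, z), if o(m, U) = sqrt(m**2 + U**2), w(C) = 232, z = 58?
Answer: 232*sqrt(397)/1985 ≈ 2.3288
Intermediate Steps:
o(m, U) = sqrt(U**2 + m**2)
w(88)/o((8 + 1)**2, z) = 232/(sqrt(58**2 + ((8 + 1)**2)**2)) = 232/(sqrt(3364 + (9**2)**2)) = 232/(sqrt(3364 + 81**2)) = 232/(sqrt(3364 + 6561)) = 232/(sqrt(9925)) = 232/((5*sqrt(397))) = 232*(sqrt(397)/1985) = 232*sqrt(397)/1985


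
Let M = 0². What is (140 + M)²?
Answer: 19600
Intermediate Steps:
M = 0
(140 + M)² = (140 + 0)² = 140² = 19600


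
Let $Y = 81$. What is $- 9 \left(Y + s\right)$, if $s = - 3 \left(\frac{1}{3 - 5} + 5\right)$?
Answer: $- \frac{1215}{2} \approx -607.5$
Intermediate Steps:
$s = - \frac{27}{2}$ ($s = - 3 \left(\frac{1}{-2} + 5\right) = - 3 \left(- \frac{1}{2} + 5\right) = \left(-3\right) \frac{9}{2} = - \frac{27}{2} \approx -13.5$)
$- 9 \left(Y + s\right) = - 9 \left(81 - \frac{27}{2}\right) = \left(-9\right) \frac{135}{2} = - \frac{1215}{2}$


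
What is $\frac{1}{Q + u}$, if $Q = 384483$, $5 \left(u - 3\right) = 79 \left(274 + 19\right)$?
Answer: $\frac{5}{1945577} \approx 2.5699 \cdot 10^{-6}$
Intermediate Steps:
$u = \frac{23162}{5}$ ($u = 3 + \frac{79 \left(274 + 19\right)}{5} = 3 + \frac{79 \cdot 293}{5} = 3 + \frac{1}{5} \cdot 23147 = 3 + \frac{23147}{5} = \frac{23162}{5} \approx 4632.4$)
$\frac{1}{Q + u} = \frac{1}{384483 + \frac{23162}{5}} = \frac{1}{\frac{1945577}{5}} = \frac{5}{1945577}$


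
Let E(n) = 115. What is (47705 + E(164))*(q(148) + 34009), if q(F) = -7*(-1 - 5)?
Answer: 1628318820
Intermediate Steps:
q(F) = 42 (q(F) = -7*(-6) = 42)
(47705 + E(164))*(q(148) + 34009) = (47705 + 115)*(42 + 34009) = 47820*34051 = 1628318820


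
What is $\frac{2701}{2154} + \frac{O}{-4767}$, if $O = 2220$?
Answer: $\frac{2697929}{3422706} \approx 0.78824$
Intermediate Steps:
$\frac{2701}{2154} + \frac{O}{-4767} = \frac{2701}{2154} + \frac{2220}{-4767} = 2701 \cdot \frac{1}{2154} + 2220 \left(- \frac{1}{4767}\right) = \frac{2701}{2154} - \frac{740}{1589} = \frac{2697929}{3422706}$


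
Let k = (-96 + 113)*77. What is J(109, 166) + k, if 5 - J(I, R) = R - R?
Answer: 1314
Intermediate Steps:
J(I, R) = 5 (J(I, R) = 5 - (R - R) = 5 - 1*0 = 5 + 0 = 5)
k = 1309 (k = 17*77 = 1309)
J(109, 166) + k = 5 + 1309 = 1314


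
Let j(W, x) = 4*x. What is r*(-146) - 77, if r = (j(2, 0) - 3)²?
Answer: -1391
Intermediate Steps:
r = 9 (r = (4*0 - 3)² = (0 - 3)² = (-3)² = 9)
r*(-146) - 77 = 9*(-146) - 77 = -1314 - 77 = -1391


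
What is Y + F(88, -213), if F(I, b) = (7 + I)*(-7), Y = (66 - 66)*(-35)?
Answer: -665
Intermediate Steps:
Y = 0 (Y = 0*(-35) = 0)
F(I, b) = -49 - 7*I
Y + F(88, -213) = 0 + (-49 - 7*88) = 0 + (-49 - 616) = 0 - 665 = -665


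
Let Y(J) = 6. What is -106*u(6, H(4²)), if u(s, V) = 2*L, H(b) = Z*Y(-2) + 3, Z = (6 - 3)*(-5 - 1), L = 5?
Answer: -1060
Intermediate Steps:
Z = -18 (Z = 3*(-6) = -18)
H(b) = -105 (H(b) = -18*6 + 3 = -108 + 3 = -105)
u(s, V) = 10 (u(s, V) = 2*5 = 10)
-106*u(6, H(4²)) = -106*10 = -1060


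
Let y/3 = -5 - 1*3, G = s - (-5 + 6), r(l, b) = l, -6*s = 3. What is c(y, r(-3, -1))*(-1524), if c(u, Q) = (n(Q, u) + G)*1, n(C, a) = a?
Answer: 38862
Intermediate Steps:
s = -1/2 (s = -1/6*3 = -1/2 ≈ -0.50000)
G = -3/2 (G = -1/2 - (-5 + 6) = -1/2 - 1*1 = -1/2 - 1 = -3/2 ≈ -1.5000)
y = -24 (y = 3*(-5 - 1*3) = 3*(-5 - 3) = 3*(-8) = -24)
c(u, Q) = -3/2 + u (c(u, Q) = (u - 3/2)*1 = (-3/2 + u)*1 = -3/2 + u)
c(y, r(-3, -1))*(-1524) = (-3/2 - 24)*(-1524) = -51/2*(-1524) = 38862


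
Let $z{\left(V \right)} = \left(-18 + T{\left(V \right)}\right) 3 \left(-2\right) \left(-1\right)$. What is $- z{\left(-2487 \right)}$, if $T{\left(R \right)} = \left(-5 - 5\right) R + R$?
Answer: $-134190$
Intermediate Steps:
$T{\left(R \right)} = - 9 R$ ($T{\left(R \right)} = \left(-5 - 5\right) R + R = - 10 R + R = - 9 R$)
$z{\left(V \right)} = -108 - 54 V$ ($z{\left(V \right)} = \left(-18 - 9 V\right) 3 \left(-2\right) \left(-1\right) = \left(-18 - 9 V\right) \left(\left(-6\right) \left(-1\right)\right) = \left(-18 - 9 V\right) 6 = -108 - 54 V$)
$- z{\left(-2487 \right)} = - (-108 - -134298) = - (-108 + 134298) = \left(-1\right) 134190 = -134190$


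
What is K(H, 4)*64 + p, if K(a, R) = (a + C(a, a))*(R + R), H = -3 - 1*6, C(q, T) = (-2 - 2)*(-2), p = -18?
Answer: -530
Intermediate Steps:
C(q, T) = 8 (C(q, T) = -4*(-2) = 8)
H = -9 (H = -3 - 6 = -9)
K(a, R) = 2*R*(8 + a) (K(a, R) = (a + 8)*(R + R) = (8 + a)*(2*R) = 2*R*(8 + a))
K(H, 4)*64 + p = (2*4*(8 - 9))*64 - 18 = (2*4*(-1))*64 - 18 = -8*64 - 18 = -512 - 18 = -530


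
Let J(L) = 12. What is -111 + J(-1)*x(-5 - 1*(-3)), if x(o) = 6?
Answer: -39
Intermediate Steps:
-111 + J(-1)*x(-5 - 1*(-3)) = -111 + 12*6 = -111 + 72 = -39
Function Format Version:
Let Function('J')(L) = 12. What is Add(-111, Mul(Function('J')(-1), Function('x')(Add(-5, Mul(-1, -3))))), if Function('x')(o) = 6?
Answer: -39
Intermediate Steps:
Add(-111, Mul(Function('J')(-1), Function('x')(Add(-5, Mul(-1, -3))))) = Add(-111, Mul(12, 6)) = Add(-111, 72) = -39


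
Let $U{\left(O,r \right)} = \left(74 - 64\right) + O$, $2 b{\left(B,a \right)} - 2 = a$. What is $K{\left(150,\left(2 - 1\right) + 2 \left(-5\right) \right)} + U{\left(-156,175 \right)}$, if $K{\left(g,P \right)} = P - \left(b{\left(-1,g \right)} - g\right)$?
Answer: $-81$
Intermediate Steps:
$b{\left(B,a \right)} = 1 + \frac{a}{2}$
$U{\left(O,r \right)} = 10 + O$
$K{\left(g,P \right)} = -1 + P + \frac{g}{2}$ ($K{\left(g,P \right)} = P - \left(\left(1 + \frac{g}{2}\right) - g\right) = P - \left(1 - \frac{g}{2}\right) = P + \left(-1 + \frac{g}{2}\right) = -1 + P + \frac{g}{2}$)
$K{\left(150,\left(2 - 1\right) + 2 \left(-5\right) \right)} + U{\left(-156,175 \right)} = \left(-1 + \left(\left(2 - 1\right) + 2 \left(-5\right)\right) + \frac{1}{2} \cdot 150\right) + \left(10 - 156\right) = \left(-1 + \left(1 - 10\right) + 75\right) - 146 = \left(-1 - 9 + 75\right) - 146 = 65 - 146 = -81$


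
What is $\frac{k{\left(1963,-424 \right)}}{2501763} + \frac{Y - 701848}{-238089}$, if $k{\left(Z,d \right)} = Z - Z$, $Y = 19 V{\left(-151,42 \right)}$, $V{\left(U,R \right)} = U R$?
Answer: $\frac{822346}{238089} \approx 3.4539$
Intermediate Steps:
$V{\left(U,R \right)} = R U$
$Y = -120498$ ($Y = 19 \cdot 42 \left(-151\right) = 19 \left(-6342\right) = -120498$)
$k{\left(Z,d \right)} = 0$
$\frac{k{\left(1963,-424 \right)}}{2501763} + \frac{Y - 701848}{-238089} = \frac{0}{2501763} + \frac{-120498 - 701848}{-238089} = 0 \cdot \frac{1}{2501763} - - \frac{822346}{238089} = 0 + \frac{822346}{238089} = \frac{822346}{238089}$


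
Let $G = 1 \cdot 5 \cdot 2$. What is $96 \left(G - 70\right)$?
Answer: $-5760$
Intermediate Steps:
$G = 10$ ($G = 5 \cdot 2 = 10$)
$96 \left(G - 70\right) = 96 \left(10 - 70\right) = 96 \left(-60\right) = -5760$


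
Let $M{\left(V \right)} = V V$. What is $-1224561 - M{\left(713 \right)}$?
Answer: $-1732930$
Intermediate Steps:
$M{\left(V \right)} = V^{2}$
$-1224561 - M{\left(713 \right)} = -1224561 - 713^{2} = -1224561 - 508369 = -1732930$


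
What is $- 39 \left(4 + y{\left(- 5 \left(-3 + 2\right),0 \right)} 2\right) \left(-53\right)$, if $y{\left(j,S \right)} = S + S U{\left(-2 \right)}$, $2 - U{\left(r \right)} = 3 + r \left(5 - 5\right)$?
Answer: $8268$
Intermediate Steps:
$U{\left(r \right)} = -1$ ($U{\left(r \right)} = 2 - \left(3 + r \left(5 - 5\right)\right) = 2 - \left(3 + r 0\right) = 2 - \left(3 + 0\right) = 2 - 3 = -1$)
$y{\left(j,S \right)} = 0$ ($y{\left(j,S \right)} = S + S \left(-1\right) = S - S = 0$)
$- 39 \left(4 + y{\left(- 5 \left(-3 + 2\right),0 \right)} 2\right) \left(-53\right) = - 39 \left(4 + 0 \cdot 2\right) \left(-53\right) = - 39 \left(4 + 0\right) \left(-53\right) = \left(-39\right) 4 \left(-53\right) = \left(-156\right) \left(-53\right) = 8268$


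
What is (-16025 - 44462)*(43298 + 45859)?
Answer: -5392839459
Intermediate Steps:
(-16025 - 44462)*(43298 + 45859) = -60487*89157 = -5392839459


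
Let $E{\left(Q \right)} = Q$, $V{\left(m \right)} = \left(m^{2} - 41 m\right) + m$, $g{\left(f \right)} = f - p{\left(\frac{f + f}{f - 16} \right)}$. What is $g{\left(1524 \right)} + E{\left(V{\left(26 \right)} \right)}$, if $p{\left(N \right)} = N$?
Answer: $\frac{436558}{377} \approx 1158.0$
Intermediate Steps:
$g{\left(f \right)} = f - \frac{2 f}{-16 + f}$ ($g{\left(f \right)} = f - \frac{f + f}{f - 16} = f - \frac{2 f}{-16 + f}$)
$V{\left(m \right)} = m^{2} - 40 m$
$g{\left(1524 \right)} + E{\left(V{\left(26 \right)} \right)} = \frac{1524 \left(-18 + 1524\right)}{-16 + 1524} + 26 \left(-40 + 26\right) = 1524 \cdot \frac{1}{1508} \cdot 1506 + 26 \left(-14\right) = 1524 \cdot \frac{1}{1508} \cdot 1506 - 364 = \frac{573786}{377} - 364 = \frac{436558}{377}$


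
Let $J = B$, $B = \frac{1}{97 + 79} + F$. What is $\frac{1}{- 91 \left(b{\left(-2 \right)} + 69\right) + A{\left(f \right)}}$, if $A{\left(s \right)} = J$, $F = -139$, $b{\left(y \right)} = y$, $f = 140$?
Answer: $- \frac{176}{1097535} \approx -0.00016036$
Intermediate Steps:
$B = - \frac{24463}{176}$ ($B = \frac{1}{97 + 79} - 139 = \frac{1}{176} - 139 = - \frac{24463}{176} \approx -138.99$)
$J = - \frac{24463}{176} \approx -138.99$
$A{\left(s \right)} = - \frac{24463}{176}$
$\frac{1}{- 91 \left(b{\left(-2 \right)} + 69\right) + A{\left(f \right)}} = \frac{1}{- 91 \left(-2 + 69\right) - \frac{24463}{176}} = \frac{1}{\left(-91\right) 67 - \frac{24463}{176}} = \frac{1}{-6097 - \frac{24463}{176}} = \frac{1}{- \frac{1097535}{176}} = - \frac{176}{1097535}$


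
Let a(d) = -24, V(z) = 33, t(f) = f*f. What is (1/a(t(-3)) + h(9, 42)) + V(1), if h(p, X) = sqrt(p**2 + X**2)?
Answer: 791/24 + 3*sqrt(205) ≈ 75.912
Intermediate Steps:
t(f) = f**2
h(p, X) = sqrt(X**2 + p**2)
(1/a(t(-3)) + h(9, 42)) + V(1) = (1/(-24) + sqrt(42**2 + 9**2)) + 33 = (-1/24 + sqrt(1764 + 81)) + 33 = (-1/24 + sqrt(1845)) + 33 = (-1/24 + 3*sqrt(205)) + 33 = 791/24 + 3*sqrt(205)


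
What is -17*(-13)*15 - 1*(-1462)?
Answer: 4777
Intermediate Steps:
-17*(-13)*15 - 1*(-1462) = 221*15 + 1462 = 3315 + 1462 = 4777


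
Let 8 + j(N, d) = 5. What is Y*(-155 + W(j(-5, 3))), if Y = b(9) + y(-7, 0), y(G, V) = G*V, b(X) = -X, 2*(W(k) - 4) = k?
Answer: 2745/2 ≈ 1372.5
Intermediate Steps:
j(N, d) = -3 (j(N, d) = -8 + 5 = -3)
W(k) = 4 + k/2
Y = -9 (Y = -1*9 - 7*0 = -9 + 0 = -9)
Y*(-155 + W(j(-5, 3))) = -9*(-155 + (4 + (1/2)*(-3))) = -9*(-155 + (4 - 3/2)) = -9*(-155 + 5/2) = -9*(-305/2) = 2745/2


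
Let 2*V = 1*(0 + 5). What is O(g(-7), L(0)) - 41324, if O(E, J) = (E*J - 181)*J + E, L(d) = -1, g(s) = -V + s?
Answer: -41162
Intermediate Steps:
V = 5/2 (V = (1*(0 + 5))/2 = (1*5)/2 = (½)*5 = 5/2 ≈ 2.5000)
g(s) = -5/2 + s (g(s) = -1*5/2 + s = -5/2 + s)
O(E, J) = E + J*(-181 + E*J) (O(E, J) = (-181 + E*J)*J + E = J*(-181 + E*J) + E = E + J*(-181 + E*J))
O(g(-7), L(0)) - 41324 = ((-5/2 - 7) - 181*(-1) + (-5/2 - 7)*(-1)²) - 41324 = (-19/2 + 181 - 19/2*1) - 41324 = (-19/2 + 181 - 19/2) - 41324 = 162 - 41324 = -41162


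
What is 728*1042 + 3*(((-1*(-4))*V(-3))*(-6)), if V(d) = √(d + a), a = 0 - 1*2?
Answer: 758576 - 72*I*√5 ≈ 7.5858e+5 - 161.0*I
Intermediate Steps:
a = -2 (a = 0 - 2 = -2)
V(d) = √(-2 + d) (V(d) = √(d - 2) = √(-2 + d))
728*1042 + 3*(((-1*(-4))*V(-3))*(-6)) = 728*1042 + 3*(((-1*(-4))*√(-2 - 3))*(-6)) = 758576 + 3*((4*√(-5))*(-6)) = 758576 + 3*((4*(I*√5))*(-6)) = 758576 + 3*((4*I*√5)*(-6)) = 758576 + 3*(-24*I*√5) = 758576 - 72*I*√5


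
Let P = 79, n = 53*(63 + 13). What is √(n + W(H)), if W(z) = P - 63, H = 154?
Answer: 2*√1011 ≈ 63.592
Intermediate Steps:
n = 4028 (n = 53*76 = 4028)
W(z) = 16 (W(z) = 79 - 63 = 16)
√(n + W(H)) = √(4028 + 16) = √4044 = 2*√1011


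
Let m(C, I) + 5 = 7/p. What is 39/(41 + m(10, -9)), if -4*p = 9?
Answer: 351/296 ≈ 1.1858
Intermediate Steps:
p = -9/4 (p = -¼*9 = -9/4 ≈ -2.2500)
m(C, I) = -73/9 (m(C, I) = -5 + 7/(-9/4) = -5 + 7*(-4/9) = -5 - 28/9 = -73/9)
39/(41 + m(10, -9)) = 39/(41 - 73/9) = 39/(296/9) = (9/296)*39 = 351/296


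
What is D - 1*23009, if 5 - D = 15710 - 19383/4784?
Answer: -14245261/368 ≈ -38710.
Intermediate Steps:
D = -5777949/368 (D = 5 - (15710 - 19383/4784) = 5 - (15710 - 19383*1/4784) = 5 - (15710 - 1491/368) = 5 - 1*5779789/368 = 5 - 5779789/368 = -5777949/368 ≈ -15701.)
D - 1*23009 = -5777949/368 - 1*23009 = -5777949/368 - 23009 = -14245261/368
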